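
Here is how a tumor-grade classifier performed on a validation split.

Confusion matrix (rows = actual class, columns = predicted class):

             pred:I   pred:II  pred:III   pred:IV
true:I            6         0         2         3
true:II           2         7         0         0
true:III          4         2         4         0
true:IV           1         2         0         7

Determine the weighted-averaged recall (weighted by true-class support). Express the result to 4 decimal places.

Per-class recall (TP/(TP+FN)):
  I: TP=6, FN=0+2+3=5 → 6/11 = 0.54545
  II: TP=7, FN=2+0+0=2 → 7/9 = 0.77778
  III: TP=4, FN=4+2+0=6 → 4/10 = 0.40000
  IV: TP=7, FN=1+2+0=3 → 7/10 = 0.70000
Weighted-recall = Σ (supportᵢ/N)·recallᵢ with N=40: (11/40)·0.54545 + (9/40)·0.77778 + (10/40)·0.40000 + (10/40)·0.70000 = 0.6000

0.6000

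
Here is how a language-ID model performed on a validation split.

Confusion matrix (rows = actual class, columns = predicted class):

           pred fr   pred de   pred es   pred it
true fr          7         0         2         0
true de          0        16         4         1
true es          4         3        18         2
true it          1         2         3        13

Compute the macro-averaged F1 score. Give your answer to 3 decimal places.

Per-class F1 score (2·TP/(2·TP+FP+FN)):
  fr: TP=7, FP=0+4+1=5, FN=0+2+0=2 → 14/21 = 0.6667
  de: TP=16, FP=0+3+2=5, FN=0+4+1=5 → 32/42 = 0.7619
  es: TP=18, FP=2+4+3=9, FN=4+3+2=9 → 36/54 = 0.6667
  it: TP=13, FP=0+1+2=3, FN=1+2+3=6 → 26/35 = 0.7429
Macro-F1 score = mean = (0.6667 + 0.7619 + 0.6667 + 0.7429) / 4 = 0.710

0.710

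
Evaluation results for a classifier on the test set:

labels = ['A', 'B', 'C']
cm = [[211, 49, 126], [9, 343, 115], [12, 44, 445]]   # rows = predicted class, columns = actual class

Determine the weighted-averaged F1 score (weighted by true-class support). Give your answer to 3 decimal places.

0.742

Per-class F1 score (2·TP/(2·TP+FP+FN)):
  A: TP=211, FP=49+126=175, FN=9+12=21 → 422/618 = 0.6828
  B: TP=343, FP=9+115=124, FN=49+44=93 → 686/903 = 0.7597
  C: TP=445, FP=12+44=56, FN=126+115=241 → 890/1187 = 0.7498
Weighted-F1 score = Σ (supportᵢ/N)·F1 scoreᵢ with N=1354: (232/1354)·0.6828 + (436/1354)·0.7597 + (686/1354)·0.7498 = 0.742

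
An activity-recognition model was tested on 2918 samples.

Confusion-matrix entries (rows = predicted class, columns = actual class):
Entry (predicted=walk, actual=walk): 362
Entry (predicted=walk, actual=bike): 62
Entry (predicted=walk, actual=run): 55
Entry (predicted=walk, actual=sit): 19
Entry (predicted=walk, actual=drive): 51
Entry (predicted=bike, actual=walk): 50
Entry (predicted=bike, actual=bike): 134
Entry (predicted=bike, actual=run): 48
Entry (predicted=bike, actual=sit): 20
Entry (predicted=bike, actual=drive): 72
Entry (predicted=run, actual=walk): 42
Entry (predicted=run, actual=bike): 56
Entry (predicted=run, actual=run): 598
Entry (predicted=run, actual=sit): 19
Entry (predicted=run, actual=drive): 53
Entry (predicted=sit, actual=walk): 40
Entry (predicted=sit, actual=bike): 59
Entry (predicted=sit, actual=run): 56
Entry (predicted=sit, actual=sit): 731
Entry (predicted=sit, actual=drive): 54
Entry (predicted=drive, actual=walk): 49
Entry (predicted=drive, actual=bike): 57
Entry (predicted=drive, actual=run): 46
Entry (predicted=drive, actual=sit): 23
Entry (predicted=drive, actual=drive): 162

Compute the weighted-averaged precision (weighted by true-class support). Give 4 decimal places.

0.6701

Per-class precision (TP/(TP+FP)):
  walk: TP=362, FP=62+55+19+51=187 → 362/549 = 0.65938
  bike: TP=134, FP=50+48+20+72=190 → 134/324 = 0.41358
  run: TP=598, FP=42+56+19+53=170 → 598/768 = 0.77865
  sit: TP=731, FP=40+59+56+54=209 → 731/940 = 0.77766
  drive: TP=162, FP=49+57+46+23=175 → 162/337 = 0.48071
Weighted-precision = Σ (supportᵢ/N)·precisionᵢ with N=2918: (543/2918)·0.65938 + (368/2918)·0.41358 + (803/2918)·0.77865 + (812/2918)·0.77766 + (392/2918)·0.48071 = 0.6701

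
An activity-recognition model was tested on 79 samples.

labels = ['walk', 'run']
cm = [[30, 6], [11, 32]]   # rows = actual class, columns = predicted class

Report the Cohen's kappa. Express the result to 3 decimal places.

0.571

Observed agreement pₒ = trace/N = 62/79 = 0.7848
Expected agreement pₑ = Σ (rowᵢ·colᵢ)/N² = (36·41 + 43·38)/79² = 0.4983
κ = (pₒ − pₑ)/(1 − pₑ) = (0.7848 − 0.4983)/(1 − 0.4983) = 0.571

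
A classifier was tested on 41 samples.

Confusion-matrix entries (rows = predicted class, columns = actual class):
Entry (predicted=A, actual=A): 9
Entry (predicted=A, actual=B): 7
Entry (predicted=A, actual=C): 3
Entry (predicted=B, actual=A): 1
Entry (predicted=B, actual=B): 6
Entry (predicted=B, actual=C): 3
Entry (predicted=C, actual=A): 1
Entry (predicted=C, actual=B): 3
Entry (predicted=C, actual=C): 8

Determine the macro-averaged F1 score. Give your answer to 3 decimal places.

Per-class F1 score (2·TP/(2·TP+FP+FN)):
  A: TP=9, FP=7+3=10, FN=1+1=2 → 18/30 = 0.6000
  B: TP=6, FP=1+3=4, FN=7+3=10 → 12/26 = 0.4615
  C: TP=8, FP=1+3=4, FN=3+3=6 → 16/26 = 0.6154
Macro-F1 score = mean = (0.6000 + 0.4615 + 0.6154) / 3 = 0.559

0.559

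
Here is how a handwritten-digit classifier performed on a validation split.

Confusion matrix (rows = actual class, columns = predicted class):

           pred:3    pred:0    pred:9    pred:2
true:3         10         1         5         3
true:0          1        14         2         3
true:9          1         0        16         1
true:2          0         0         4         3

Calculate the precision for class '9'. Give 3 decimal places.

One-vs-rest for '9': TP = diagonal; FP = other classes predicted '9'; FN = '9' predicted as other.
precision = TP/(TP+FP).
9: TP=16, FP=5+2+4=11 → 16/27 = 0.5926

0.593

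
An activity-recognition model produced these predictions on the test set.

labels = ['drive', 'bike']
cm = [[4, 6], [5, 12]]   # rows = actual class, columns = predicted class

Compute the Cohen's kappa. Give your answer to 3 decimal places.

0.108

Observed agreement pₒ = trace/N = 16/27 = 0.5926
Expected agreement pₑ = Σ (rowᵢ·colᵢ)/N² = (10·9 + 17·18)/27² = 0.5432
κ = (pₒ − pₑ)/(1 − pₑ) = (0.5926 − 0.5432)/(1 − 0.5432) = 0.108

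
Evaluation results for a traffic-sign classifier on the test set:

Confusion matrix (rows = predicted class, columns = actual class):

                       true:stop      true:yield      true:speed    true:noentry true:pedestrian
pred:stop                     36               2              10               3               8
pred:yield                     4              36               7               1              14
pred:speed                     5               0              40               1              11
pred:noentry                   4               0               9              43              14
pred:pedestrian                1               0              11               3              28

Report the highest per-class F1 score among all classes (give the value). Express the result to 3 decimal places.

Per-class F1 score (2·TP/(2·TP+FP+FN)):
  stop: TP=36, FP=2+10+3+8=23, FN=4+5+4+1=14 → 72/109 = 0.6606
  yield: TP=36, FP=4+7+1+14=26, FN=2+0+0+0=2 → 72/100 = 0.7200
  speed: TP=40, FP=5+0+1+11=17, FN=10+7+9+11=37 → 80/134 = 0.5970
  noentry: TP=43, FP=4+0+9+14=27, FN=3+1+1+3=8 → 86/121 = 0.7107
  pedestrian: TP=28, FP=1+0+11+3=15, FN=8+14+11+14=47 → 56/118 = 0.4746
Highest is class 'yield' with F1 score = 0.720.

0.720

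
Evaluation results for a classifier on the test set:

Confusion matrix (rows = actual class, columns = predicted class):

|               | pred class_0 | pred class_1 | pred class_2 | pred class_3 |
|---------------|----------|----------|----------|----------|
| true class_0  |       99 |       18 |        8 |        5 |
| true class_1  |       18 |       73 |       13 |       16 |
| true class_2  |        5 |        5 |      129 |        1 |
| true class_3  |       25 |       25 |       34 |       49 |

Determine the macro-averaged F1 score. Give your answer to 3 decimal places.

0.649

Per-class F1 score (2·TP/(2·TP+FP+FN)):
  class_0: TP=99, FP=18+5+25=48, FN=18+8+5=31 → 198/277 = 0.7148
  class_1: TP=73, FP=18+5+25=48, FN=18+13+16=47 → 146/241 = 0.6058
  class_2: TP=129, FP=8+13+34=55, FN=5+5+1=11 → 258/324 = 0.7963
  class_3: TP=49, FP=5+16+1=22, FN=25+25+34=84 → 98/204 = 0.4804
Macro-F1 score = mean = (0.7148 + 0.6058 + 0.7963 + 0.4804) / 4 = 0.649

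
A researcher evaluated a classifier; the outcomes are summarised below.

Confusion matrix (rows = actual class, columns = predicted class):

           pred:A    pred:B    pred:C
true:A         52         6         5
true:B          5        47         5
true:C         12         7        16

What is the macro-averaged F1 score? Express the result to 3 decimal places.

0.705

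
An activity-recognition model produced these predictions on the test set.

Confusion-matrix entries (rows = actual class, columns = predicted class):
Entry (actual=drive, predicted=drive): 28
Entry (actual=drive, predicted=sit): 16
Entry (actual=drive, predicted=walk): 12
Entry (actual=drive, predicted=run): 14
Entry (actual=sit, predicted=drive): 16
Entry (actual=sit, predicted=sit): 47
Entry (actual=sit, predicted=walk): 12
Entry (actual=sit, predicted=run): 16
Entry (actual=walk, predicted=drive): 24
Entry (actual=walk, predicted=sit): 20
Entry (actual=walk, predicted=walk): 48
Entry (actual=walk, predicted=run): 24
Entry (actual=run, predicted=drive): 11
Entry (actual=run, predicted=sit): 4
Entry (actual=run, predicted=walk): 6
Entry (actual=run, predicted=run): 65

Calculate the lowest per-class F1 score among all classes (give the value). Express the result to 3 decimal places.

Per-class F1 score (2·TP/(2·TP+FP+FN)):
  drive: TP=28, FP=16+24+11=51, FN=16+12+14=42 → 56/149 = 0.3758
  sit: TP=47, FP=16+20+4=40, FN=16+12+16=44 → 94/178 = 0.5281
  walk: TP=48, FP=12+12+6=30, FN=24+20+24=68 → 96/194 = 0.4948
  run: TP=65, FP=14+16+24=54, FN=11+4+6=21 → 130/205 = 0.6341
Lowest is class 'drive' with F1 score = 0.376.

0.376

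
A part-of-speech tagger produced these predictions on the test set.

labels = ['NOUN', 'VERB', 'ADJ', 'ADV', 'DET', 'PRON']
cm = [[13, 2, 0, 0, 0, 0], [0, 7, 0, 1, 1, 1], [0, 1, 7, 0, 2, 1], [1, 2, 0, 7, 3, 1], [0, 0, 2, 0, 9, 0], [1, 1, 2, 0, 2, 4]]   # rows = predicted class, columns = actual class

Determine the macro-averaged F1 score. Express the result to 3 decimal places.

Per-class F1 score (2·TP/(2·TP+FP+FN)):
  NOUN: TP=13, FP=2+0+0+0+0=2, FN=0+0+1+0+1=2 → 26/30 = 0.8667
  VERB: TP=7, FP=0+0+1+1+1=3, FN=2+1+2+0+1=6 → 14/23 = 0.6087
  ADJ: TP=7, FP=0+1+0+2+1=4, FN=0+0+0+2+2=4 → 14/22 = 0.6364
  ADV: TP=7, FP=1+2+0+3+1=7, FN=0+1+0+0+0=1 → 14/22 = 0.6364
  DET: TP=9, FP=0+0+2+0+0=2, FN=0+1+2+3+2=8 → 18/28 = 0.6429
  PRON: TP=4, FP=1+1+2+0+2=6, FN=0+1+1+1+0=3 → 8/17 = 0.4706
Macro-F1 score = mean = (0.8667 + 0.6087 + 0.6364 + 0.6364 + 0.6429 + 0.4706) / 6 = 0.644

0.644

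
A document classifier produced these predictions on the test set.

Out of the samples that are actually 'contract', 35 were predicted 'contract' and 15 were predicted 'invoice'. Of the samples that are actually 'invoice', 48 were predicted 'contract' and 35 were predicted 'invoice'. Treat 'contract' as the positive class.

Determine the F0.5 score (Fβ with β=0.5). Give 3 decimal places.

Fβ = (1+β²)·TP / ((1+β²)·TP + β²·FN + FP), with β²=1/4
= 1.25·35 / (1.25·35 + 0.25·15 + 48) = 0.458

0.458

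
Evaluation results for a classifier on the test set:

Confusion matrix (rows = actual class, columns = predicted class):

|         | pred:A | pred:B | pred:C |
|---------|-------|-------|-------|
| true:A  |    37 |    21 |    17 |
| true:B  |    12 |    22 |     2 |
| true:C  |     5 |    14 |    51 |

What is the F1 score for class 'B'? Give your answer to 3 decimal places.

0.473

One-vs-rest for 'B': TP = diagonal; FP = other classes predicted 'B'; FN = 'B' predicted as other.
F1 score = 2·TP/(2·TP+FP+FN).
B: TP=22, FP=21+14=35, FN=12+2=14 → 44/93 = 0.4731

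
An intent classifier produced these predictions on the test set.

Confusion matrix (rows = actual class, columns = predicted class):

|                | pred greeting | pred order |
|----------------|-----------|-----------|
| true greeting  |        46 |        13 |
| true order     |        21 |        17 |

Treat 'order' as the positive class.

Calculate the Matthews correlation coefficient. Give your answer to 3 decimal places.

MCC = (TP·TN − FP·FN) / √((TP+FP)(TP+FN)(TN+FP)(TN+FN))
Numerator = 17·46 − 13·21 = 509
Denominator = √(30·38·59·67) = √4506420 = 2122.8330
MCC = 509 / 2122.8330 = 0.240

0.240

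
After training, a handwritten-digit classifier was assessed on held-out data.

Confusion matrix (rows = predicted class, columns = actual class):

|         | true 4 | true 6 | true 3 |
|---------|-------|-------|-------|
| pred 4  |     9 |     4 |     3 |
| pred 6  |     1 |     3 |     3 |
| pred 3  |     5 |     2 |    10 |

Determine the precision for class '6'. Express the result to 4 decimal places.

0.4286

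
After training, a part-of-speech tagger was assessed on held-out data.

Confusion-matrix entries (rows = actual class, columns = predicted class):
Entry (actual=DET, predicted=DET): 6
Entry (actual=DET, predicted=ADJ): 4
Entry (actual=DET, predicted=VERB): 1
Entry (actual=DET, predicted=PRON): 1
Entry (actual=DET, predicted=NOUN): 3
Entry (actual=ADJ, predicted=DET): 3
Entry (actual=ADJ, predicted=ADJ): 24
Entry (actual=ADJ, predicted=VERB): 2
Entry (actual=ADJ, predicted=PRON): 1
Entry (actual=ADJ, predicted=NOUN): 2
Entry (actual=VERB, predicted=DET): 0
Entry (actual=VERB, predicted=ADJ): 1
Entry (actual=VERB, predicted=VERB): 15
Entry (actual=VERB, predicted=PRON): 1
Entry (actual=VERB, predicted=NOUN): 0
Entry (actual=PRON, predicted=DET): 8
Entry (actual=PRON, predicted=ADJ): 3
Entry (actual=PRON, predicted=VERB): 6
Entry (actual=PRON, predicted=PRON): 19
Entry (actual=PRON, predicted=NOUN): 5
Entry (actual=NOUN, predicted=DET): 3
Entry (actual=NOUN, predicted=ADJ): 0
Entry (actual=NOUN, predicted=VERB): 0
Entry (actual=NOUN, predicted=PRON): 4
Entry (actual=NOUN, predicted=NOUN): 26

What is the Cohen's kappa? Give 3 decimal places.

0.560

Observed agreement pₒ = trace/N = 90/138 = 0.6522
Expected agreement pₑ = Σ (rowᵢ·colᵢ)/N² = (15·20 + 32·32 + 17·24 + 41·26 + 33·36)/138² = 0.2093
κ = (pₒ − pₑ)/(1 − pₑ) = (0.6522 − 0.2093)/(1 − 0.2093) = 0.560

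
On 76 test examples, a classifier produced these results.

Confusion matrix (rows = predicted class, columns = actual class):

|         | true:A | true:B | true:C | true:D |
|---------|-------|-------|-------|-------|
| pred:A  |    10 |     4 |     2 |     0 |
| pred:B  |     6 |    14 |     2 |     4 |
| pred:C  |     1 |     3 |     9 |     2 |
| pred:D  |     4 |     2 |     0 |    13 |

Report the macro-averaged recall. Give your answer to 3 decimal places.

Per-class recall (TP/(TP+FN)):
  A: TP=10, FN=6+1+4=11 → 10/21 = 0.4762
  B: TP=14, FN=4+3+2=9 → 14/23 = 0.6087
  C: TP=9, FN=2+2+0=4 → 9/13 = 0.6923
  D: TP=13, FN=0+4+2=6 → 13/19 = 0.6842
Macro-recall = mean = (0.4762 + 0.6087 + 0.6923 + 0.6842) / 4 = 0.615

0.615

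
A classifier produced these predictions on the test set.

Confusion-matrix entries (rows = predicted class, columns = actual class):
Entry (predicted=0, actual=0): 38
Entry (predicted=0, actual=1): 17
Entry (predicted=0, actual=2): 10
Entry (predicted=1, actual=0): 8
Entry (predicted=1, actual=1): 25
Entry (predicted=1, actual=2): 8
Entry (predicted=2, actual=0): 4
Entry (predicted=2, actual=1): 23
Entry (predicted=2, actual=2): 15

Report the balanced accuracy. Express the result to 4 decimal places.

Balanced accuracy = mean of per-class recall.
  0: recall = 38/50 = 0.76000
  1: recall = 25/65 = 0.38462
  2: recall = 15/33 = 0.45455
Mean = (0.76000 + 0.38462 + 0.45455) / 3 = 0.5331

0.5331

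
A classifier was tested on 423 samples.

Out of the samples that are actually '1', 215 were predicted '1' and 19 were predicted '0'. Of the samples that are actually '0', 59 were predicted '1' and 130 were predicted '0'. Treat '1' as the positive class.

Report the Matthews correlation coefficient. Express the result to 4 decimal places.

MCC = (TP·TN − FP·FN) / √((TP+FP)(TP+FN)(TN+FP)(TN+FN))
Numerator = 215·130 − 59·19 = 26829
Denominator = √(274·234·189·149) = √1805570676 = 42492.0072
MCC = 26829 / 42492.0072 = 0.6314

0.6314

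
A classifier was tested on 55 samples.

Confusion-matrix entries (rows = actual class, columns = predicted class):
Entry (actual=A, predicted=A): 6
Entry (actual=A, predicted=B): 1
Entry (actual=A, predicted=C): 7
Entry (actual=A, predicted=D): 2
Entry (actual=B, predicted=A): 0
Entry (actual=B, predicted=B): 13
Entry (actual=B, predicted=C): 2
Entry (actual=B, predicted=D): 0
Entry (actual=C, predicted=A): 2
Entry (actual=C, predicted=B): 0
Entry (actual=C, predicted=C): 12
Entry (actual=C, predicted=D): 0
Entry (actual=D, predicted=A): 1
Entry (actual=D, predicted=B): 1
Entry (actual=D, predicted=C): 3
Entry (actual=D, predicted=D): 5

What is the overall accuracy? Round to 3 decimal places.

Accuracy = trace / total = (6+13+12+5=36) / 55 = 36/55 = 0.655

0.655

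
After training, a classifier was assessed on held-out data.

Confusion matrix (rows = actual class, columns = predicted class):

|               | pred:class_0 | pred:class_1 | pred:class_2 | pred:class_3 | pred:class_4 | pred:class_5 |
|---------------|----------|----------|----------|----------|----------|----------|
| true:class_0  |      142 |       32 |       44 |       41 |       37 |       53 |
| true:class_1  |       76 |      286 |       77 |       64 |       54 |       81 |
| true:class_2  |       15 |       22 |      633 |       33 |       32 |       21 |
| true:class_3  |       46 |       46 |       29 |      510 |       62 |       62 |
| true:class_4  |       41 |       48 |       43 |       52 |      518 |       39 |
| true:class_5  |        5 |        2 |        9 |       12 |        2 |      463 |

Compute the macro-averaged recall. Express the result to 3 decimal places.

0.668

Per-class recall (TP/(TP+FN)):
  class_0: TP=142, FN=32+44+41+37+53=207 → 142/349 = 0.4069
  class_1: TP=286, FN=76+77+64+54+81=352 → 286/638 = 0.4483
  class_2: TP=633, FN=15+22+33+32+21=123 → 633/756 = 0.8373
  class_3: TP=510, FN=46+46+29+62+62=245 → 510/755 = 0.6755
  class_4: TP=518, FN=41+48+43+52+39=223 → 518/741 = 0.6991
  class_5: TP=463, FN=5+2+9+12+2=30 → 463/493 = 0.9391
Macro-recall = mean = (0.4069 + 0.4483 + 0.8373 + 0.6755 + 0.6991 + 0.9391) / 6 = 0.668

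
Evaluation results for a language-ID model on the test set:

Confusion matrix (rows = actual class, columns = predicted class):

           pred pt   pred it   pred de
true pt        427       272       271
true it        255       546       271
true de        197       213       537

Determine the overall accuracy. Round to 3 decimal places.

0.505

Accuracy = trace / total = (427+546+537=1510) / 2989 = 1510/2989 = 0.505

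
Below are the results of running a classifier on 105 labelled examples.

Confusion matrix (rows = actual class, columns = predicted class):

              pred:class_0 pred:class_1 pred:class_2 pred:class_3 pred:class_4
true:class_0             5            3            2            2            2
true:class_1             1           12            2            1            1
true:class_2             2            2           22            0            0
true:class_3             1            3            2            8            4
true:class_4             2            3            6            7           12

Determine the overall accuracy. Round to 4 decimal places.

Accuracy = trace / total = (5+12+22+8+12=59) / 105 = 59/105 = 0.5619

0.5619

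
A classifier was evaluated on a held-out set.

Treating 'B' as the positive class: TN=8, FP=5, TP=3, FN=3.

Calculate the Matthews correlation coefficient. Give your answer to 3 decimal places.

0.109

MCC = (TP·TN − FP·FN) / √((TP+FP)(TP+FN)(TN+FP)(TN+FN))
Numerator = 3·8 − 5·3 = 9
Denominator = √(8·6·13·11) = √6864 = 82.8493
MCC = 9 / 82.8493 = 0.109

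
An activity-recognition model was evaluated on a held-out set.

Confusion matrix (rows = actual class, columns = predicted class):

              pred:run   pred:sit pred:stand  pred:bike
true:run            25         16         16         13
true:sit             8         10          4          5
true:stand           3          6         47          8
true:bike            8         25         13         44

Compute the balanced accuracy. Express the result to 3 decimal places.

0.488

Balanced accuracy = mean of per-class recall.
  run: recall = 25/70 = 0.3571
  sit: recall = 10/27 = 0.3704
  stand: recall = 47/64 = 0.7344
  bike: recall = 44/90 = 0.4889
Mean = (0.3571 + 0.3704 + 0.7344 + 0.4889) / 4 = 0.488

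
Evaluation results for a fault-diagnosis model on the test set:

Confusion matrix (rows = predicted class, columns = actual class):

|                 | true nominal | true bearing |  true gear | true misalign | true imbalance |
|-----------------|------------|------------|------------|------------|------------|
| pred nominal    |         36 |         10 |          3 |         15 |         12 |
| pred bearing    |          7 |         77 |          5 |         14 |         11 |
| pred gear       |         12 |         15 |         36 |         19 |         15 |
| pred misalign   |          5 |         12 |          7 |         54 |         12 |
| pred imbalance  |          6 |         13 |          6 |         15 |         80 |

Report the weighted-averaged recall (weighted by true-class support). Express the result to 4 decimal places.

0.5694

Per-class recall (TP/(TP+FN)):
  nominal: TP=36, FN=7+12+5+6=30 → 36/66 = 0.54545
  bearing: TP=77, FN=10+15+12+13=50 → 77/127 = 0.60630
  gear: TP=36, FN=3+5+7+6=21 → 36/57 = 0.63158
  misalign: TP=54, FN=15+14+19+15=63 → 54/117 = 0.46154
  imbalance: TP=80, FN=12+11+15+12=50 → 80/130 = 0.61538
Weighted-recall = Σ (supportᵢ/N)·recallᵢ with N=497: (66/497)·0.54545 + (127/497)·0.60630 + (57/497)·0.63158 + (117/497)·0.46154 + (130/497)·0.61538 = 0.5694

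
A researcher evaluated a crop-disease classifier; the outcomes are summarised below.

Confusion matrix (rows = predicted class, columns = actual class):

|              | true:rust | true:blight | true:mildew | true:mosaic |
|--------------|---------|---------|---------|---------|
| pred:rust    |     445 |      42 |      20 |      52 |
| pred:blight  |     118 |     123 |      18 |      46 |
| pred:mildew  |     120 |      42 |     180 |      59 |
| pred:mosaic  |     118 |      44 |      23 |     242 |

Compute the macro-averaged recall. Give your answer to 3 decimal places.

Per-class recall (TP/(TP+FN)):
  rust: TP=445, FN=118+120+118=356 → 445/801 = 0.5556
  blight: TP=123, FN=42+42+44=128 → 123/251 = 0.4900
  mildew: TP=180, FN=20+18+23=61 → 180/241 = 0.7469
  mosaic: TP=242, FN=52+46+59=157 → 242/399 = 0.6065
Macro-recall = mean = (0.5556 + 0.4900 + 0.7469 + 0.6065) / 4 = 0.600

0.600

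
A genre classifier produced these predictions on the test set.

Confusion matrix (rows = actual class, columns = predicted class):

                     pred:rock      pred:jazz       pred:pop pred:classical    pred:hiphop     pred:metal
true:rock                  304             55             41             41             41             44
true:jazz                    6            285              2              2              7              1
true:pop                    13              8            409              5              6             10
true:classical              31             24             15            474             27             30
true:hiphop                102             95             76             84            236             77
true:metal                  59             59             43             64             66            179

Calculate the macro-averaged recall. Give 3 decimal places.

0.658

Per-class recall (TP/(TP+FN)):
  rock: TP=304, FN=55+41+41+41+44=222 → 304/526 = 0.5779
  jazz: TP=285, FN=6+2+2+7+1=18 → 285/303 = 0.9406
  pop: TP=409, FN=13+8+5+6+10=42 → 409/451 = 0.9069
  classical: TP=474, FN=31+24+15+27+30=127 → 474/601 = 0.7887
  hiphop: TP=236, FN=102+95+76+84+77=434 → 236/670 = 0.3522
  metal: TP=179, FN=59+59+43+64+66=291 → 179/470 = 0.3809
Macro-recall = mean = (0.5779 + 0.9406 + 0.9069 + 0.7887 + 0.3522 + 0.3809) / 6 = 0.658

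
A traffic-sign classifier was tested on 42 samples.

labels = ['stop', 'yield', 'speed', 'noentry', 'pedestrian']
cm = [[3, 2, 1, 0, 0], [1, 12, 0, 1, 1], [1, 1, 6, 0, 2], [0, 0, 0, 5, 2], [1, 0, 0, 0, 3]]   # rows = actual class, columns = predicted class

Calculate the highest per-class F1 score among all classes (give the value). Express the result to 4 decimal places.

0.8000

Per-class F1 score (2·TP/(2·TP+FP+FN)):
  stop: TP=3, FP=1+1+0+1=3, FN=2+1+0+0=3 → 6/12 = 0.50000
  yield: TP=12, FP=2+1+0+0=3, FN=1+0+1+1=3 → 24/30 = 0.80000
  speed: TP=6, FP=1+0+0+0=1, FN=1+1+0+2=4 → 12/17 = 0.70588
  noentry: TP=5, FP=0+1+0+0=1, FN=0+0+0+2=2 → 10/13 = 0.76923
  pedestrian: TP=3, FP=0+1+2+2=5, FN=1+0+0+0=1 → 6/12 = 0.50000
Highest is class 'yield' with F1 score = 0.8000.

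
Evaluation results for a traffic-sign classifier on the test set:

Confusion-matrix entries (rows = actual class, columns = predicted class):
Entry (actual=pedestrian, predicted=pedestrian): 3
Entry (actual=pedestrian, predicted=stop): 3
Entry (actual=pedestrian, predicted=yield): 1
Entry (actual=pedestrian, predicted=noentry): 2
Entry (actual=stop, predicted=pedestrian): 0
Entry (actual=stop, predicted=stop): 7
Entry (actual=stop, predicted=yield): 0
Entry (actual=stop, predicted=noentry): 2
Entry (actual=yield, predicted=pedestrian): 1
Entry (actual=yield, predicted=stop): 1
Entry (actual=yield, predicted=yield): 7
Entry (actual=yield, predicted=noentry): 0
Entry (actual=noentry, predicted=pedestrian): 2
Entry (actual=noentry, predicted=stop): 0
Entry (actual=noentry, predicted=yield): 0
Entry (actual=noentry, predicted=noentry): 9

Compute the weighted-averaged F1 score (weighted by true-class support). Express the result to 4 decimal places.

0.6727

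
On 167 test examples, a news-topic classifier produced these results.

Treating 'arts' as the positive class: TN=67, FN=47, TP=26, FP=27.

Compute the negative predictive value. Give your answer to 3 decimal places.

0.588

NPV = TN/(TN+FN) = 67/(67+47) = 0.588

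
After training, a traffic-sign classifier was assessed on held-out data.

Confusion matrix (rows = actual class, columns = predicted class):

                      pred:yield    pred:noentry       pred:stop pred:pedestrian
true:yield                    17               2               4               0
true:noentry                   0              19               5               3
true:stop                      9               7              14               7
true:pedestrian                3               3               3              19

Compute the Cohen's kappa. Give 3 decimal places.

0.468

Observed agreement pₒ = trace/N = 69/115 = 0.6000
Expected agreement pₑ = Σ (rowᵢ·colᵢ)/N² = (23·29 + 27·31 + 37·26 + 28·29)/115² = 0.2479
κ = (pₒ − pₑ)/(1 − pₑ) = (0.6000 − 0.2479)/(1 − 0.2479) = 0.468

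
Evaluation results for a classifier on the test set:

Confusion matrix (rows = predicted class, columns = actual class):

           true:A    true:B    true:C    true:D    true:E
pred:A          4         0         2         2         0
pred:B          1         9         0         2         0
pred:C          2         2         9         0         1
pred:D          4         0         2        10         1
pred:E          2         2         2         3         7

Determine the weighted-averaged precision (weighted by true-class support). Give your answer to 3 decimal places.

0.594

Per-class precision (TP/(TP+FP)):
  A: TP=4, FP=0+2+2+0=4 → 4/8 = 0.5000
  B: TP=9, FP=1+0+2+0=3 → 9/12 = 0.7500
  C: TP=9, FP=2+2+0+1=5 → 9/14 = 0.6429
  D: TP=10, FP=4+0+2+1=7 → 10/17 = 0.5882
  E: TP=7, FP=2+2+2+3=9 → 7/16 = 0.4375
Weighted-precision = Σ (supportᵢ/N)·precisionᵢ with N=67: (13/67)·0.5000 + (13/67)·0.7500 + (15/67)·0.6429 + (17/67)·0.5882 + (9/67)·0.4375 = 0.594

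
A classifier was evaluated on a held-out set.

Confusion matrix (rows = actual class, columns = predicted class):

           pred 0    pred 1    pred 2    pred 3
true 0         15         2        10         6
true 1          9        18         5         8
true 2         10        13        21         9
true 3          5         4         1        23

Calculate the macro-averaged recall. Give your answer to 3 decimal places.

Per-class recall (TP/(TP+FN)):
  0: TP=15, FN=2+10+6=18 → 15/33 = 0.4545
  1: TP=18, FN=9+5+8=22 → 18/40 = 0.4500
  2: TP=21, FN=10+13+9=32 → 21/53 = 0.3962
  3: TP=23, FN=5+4+1=10 → 23/33 = 0.6970
Macro-recall = mean = (0.4545 + 0.4500 + 0.3962 + 0.6970) / 4 = 0.499

0.499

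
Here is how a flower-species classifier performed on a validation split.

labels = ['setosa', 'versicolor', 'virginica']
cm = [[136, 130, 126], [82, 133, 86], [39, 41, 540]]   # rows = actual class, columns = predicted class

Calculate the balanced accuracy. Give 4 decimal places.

Balanced accuracy = mean of per-class recall.
  setosa: recall = 136/392 = 0.34694
  versicolor: recall = 133/301 = 0.44186
  virginica: recall = 540/620 = 0.87097
Mean = (0.34694 + 0.44186 + 0.87097) / 3 = 0.5533

0.5533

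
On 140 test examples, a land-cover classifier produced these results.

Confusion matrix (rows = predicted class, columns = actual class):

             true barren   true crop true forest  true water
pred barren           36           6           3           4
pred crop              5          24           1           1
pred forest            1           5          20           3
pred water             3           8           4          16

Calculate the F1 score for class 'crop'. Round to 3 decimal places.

0.649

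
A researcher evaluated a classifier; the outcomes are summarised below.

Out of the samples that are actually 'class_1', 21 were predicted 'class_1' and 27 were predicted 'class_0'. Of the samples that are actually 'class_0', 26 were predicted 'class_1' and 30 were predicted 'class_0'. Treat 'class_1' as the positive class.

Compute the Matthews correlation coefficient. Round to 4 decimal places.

-0.0268

MCC = (TP·TN − FP·FN) / √((TP+FP)(TP+FN)(TN+FP)(TN+FN))
Numerator = 21·30 − 26·27 = -72
Denominator = √(47·48·56·57) = √7201152 = 2683.4962
MCC = -72 / 2683.4962 = -0.0268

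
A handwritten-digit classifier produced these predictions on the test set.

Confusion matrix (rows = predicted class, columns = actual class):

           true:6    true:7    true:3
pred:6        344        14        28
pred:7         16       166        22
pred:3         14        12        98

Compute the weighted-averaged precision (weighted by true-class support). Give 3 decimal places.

0.849

Per-class precision (TP/(TP+FP)):
  6: TP=344, FP=14+28=42 → 344/386 = 0.8912
  7: TP=166, FP=16+22=38 → 166/204 = 0.8137
  3: TP=98, FP=14+12=26 → 98/124 = 0.7903
Weighted-precision = Σ (supportᵢ/N)·precisionᵢ with N=714: (374/714)·0.8912 + (192/714)·0.8137 + (148/714)·0.7903 = 0.849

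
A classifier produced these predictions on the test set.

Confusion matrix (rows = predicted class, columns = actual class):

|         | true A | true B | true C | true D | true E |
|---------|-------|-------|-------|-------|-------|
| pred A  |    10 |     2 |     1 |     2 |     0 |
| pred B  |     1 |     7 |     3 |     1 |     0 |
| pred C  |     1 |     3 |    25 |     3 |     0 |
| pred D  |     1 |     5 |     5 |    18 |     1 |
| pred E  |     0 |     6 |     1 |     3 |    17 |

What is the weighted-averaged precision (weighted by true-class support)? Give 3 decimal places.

Per-class precision (TP/(TP+FP)):
  A: TP=10, FP=2+1+2+0=5 → 10/15 = 0.6667
  B: TP=7, FP=1+3+1+0=5 → 7/12 = 0.5833
  C: TP=25, FP=1+3+3+0=7 → 25/32 = 0.7813
  D: TP=18, FP=1+5+5+1=12 → 18/30 = 0.6000
  E: TP=17, FP=0+6+1+3=10 → 17/27 = 0.6296
Weighted-precision = Σ (supportᵢ/N)·precisionᵢ with N=116: (13/116)·0.6667 + (23/116)·0.5833 + (35/116)·0.7813 + (27/116)·0.6000 + (18/116)·0.6296 = 0.663

0.663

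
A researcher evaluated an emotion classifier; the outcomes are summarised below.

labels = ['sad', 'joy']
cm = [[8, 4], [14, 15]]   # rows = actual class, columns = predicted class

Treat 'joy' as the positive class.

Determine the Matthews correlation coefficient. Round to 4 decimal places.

0.1678

MCC = (TP·TN − FP·FN) / √((TP+FP)(TP+FN)(TN+FP)(TN+FN))
Numerator = 15·8 − 4·14 = 64
Denominator = √(19·29·12·22) = √145464 = 381.3974
MCC = 64 / 381.3974 = 0.1678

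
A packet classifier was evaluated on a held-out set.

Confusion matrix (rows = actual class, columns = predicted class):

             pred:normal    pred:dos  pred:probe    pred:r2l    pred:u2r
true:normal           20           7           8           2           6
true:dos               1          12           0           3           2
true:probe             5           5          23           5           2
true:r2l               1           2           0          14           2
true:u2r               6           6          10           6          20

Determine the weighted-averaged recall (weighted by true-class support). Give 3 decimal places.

0.530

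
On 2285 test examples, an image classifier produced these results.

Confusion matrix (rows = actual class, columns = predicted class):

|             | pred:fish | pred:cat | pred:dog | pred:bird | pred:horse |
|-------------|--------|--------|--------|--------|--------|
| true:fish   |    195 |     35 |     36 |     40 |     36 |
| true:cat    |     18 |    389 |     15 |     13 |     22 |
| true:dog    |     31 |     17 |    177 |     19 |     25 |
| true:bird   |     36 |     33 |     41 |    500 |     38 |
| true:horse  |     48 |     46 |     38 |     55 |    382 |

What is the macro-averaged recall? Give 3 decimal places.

Per-class recall (TP/(TP+FN)):
  fish: TP=195, FN=35+36+40+36=147 → 195/342 = 0.5702
  cat: TP=389, FN=18+15+13+22=68 → 389/457 = 0.8512
  dog: TP=177, FN=31+17+19+25=92 → 177/269 = 0.6580
  bird: TP=500, FN=36+33+41+38=148 → 500/648 = 0.7716
  horse: TP=382, FN=48+46+38+55=187 → 382/569 = 0.6714
Macro-recall = mean = (0.5702 + 0.8512 + 0.6580 + 0.7716 + 0.6714) / 5 = 0.704

0.704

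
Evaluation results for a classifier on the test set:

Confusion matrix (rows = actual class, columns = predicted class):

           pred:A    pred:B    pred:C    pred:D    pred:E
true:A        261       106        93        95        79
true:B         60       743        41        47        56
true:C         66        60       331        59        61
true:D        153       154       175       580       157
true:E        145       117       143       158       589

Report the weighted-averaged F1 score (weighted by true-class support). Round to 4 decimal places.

0.5513

Per-class F1 score (2·TP/(2·TP+FP+FN)):
  A: TP=261, FP=60+66+153+145=424, FN=106+93+95+79=373 → 522/1319 = 0.39575
  B: TP=743, FP=106+60+154+117=437, FN=60+41+47+56=204 → 1486/2127 = 0.69864
  C: TP=331, FP=93+41+175+143=452, FN=66+60+59+61=246 → 662/1360 = 0.48676
  D: TP=580, FP=95+47+59+158=359, FN=153+154+175+157=639 → 1160/2158 = 0.53753
  E: TP=589, FP=79+56+61+157=353, FN=145+117+143+158=563 → 1178/2094 = 0.56256
Weighted-F1 score = Σ (supportᵢ/N)·F1 scoreᵢ with N=4529: (634/4529)·0.39575 + (947/4529)·0.69864 + (577/4529)·0.48676 + (1219/4529)·0.53753 + (1152/4529)·0.56256 = 0.5513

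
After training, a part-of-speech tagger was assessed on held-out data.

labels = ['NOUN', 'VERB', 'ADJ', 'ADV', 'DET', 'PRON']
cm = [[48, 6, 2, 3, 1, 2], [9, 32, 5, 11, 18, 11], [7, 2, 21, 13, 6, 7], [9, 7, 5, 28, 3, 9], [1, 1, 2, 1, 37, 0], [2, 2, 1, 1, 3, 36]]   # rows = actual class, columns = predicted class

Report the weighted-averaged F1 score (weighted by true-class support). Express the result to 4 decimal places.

0.5563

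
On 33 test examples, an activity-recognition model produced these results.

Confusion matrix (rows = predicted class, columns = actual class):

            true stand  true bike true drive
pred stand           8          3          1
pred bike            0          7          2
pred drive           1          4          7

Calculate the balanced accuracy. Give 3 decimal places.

0.696

Balanced accuracy = mean of per-class recall.
  stand: recall = 8/9 = 0.8889
  bike: recall = 7/14 = 0.5000
  drive: recall = 7/10 = 0.7000
Mean = (0.8889 + 0.5000 + 0.7000) / 3 = 0.696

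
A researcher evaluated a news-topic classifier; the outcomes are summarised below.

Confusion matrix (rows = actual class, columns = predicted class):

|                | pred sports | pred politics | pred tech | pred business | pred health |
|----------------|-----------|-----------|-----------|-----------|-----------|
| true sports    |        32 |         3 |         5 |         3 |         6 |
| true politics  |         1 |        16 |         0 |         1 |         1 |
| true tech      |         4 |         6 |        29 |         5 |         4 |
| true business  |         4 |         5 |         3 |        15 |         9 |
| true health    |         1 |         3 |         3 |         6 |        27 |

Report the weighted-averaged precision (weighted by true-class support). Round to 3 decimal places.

Per-class precision (TP/(TP+FP)):
  sports: TP=32, FP=1+4+4+1=10 → 32/42 = 0.7619
  politics: TP=16, FP=3+6+5+3=17 → 16/33 = 0.4848
  tech: TP=29, FP=5+0+3+3=11 → 29/40 = 0.7250
  business: TP=15, FP=3+1+5+6=15 → 15/30 = 0.5000
  health: TP=27, FP=6+1+4+9=20 → 27/47 = 0.5745
Weighted-precision = Σ (supportᵢ/N)·precisionᵢ with N=192: (49/192)·0.7619 + (19/192)·0.4848 + (48/192)·0.7250 + (36/192)·0.5000 + (40/192)·0.5745 = 0.637

0.637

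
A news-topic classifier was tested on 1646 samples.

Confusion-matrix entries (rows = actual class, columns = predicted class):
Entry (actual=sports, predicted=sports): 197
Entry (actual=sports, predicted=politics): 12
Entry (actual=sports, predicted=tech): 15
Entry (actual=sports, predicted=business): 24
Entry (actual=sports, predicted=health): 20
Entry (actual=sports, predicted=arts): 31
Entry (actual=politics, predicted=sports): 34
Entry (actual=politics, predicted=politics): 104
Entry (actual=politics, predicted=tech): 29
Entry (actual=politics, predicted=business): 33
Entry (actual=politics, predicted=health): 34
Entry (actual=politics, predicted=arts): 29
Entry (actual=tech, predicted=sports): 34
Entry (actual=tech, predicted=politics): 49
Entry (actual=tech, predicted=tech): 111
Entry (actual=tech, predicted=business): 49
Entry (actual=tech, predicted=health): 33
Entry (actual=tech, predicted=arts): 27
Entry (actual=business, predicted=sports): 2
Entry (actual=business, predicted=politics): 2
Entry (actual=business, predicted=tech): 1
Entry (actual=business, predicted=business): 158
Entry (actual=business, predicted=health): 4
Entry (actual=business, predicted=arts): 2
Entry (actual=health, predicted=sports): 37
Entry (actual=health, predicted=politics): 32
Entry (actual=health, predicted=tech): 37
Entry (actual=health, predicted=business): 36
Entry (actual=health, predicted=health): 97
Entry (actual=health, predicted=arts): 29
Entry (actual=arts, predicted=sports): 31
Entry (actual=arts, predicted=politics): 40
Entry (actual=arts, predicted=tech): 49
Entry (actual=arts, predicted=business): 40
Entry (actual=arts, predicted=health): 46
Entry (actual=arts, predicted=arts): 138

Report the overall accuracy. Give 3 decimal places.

0.489

Accuracy = trace / total = (197+104+111+158+97+138=805) / 1646 = 805/1646 = 0.489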